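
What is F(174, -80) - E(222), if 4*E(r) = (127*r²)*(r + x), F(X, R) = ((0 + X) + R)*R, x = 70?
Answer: -456919484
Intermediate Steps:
F(X, R) = R*(R + X) (F(X, R) = (X + R)*R = (R + X)*R = R*(R + X))
E(r) = 127*r²*(70 + r)/4 (E(r) = ((127*r²)*(r + 70))/4 = ((127*r²)*(70 + r))/4 = (127*r²*(70 + r))/4 = 127*r²*(70 + r)/4)
F(174, -80) - E(222) = -80*(-80 + 174) - 127*222²*(70 + 222)/4 = -80*94 - 127*49284*292/4 = -7520 - 1*456911964 = -7520 - 456911964 = -456919484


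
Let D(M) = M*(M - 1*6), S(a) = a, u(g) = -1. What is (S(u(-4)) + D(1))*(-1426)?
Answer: 8556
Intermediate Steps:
D(M) = M*(-6 + M) (D(M) = M*(M - 6) = M*(-6 + M))
(S(u(-4)) + D(1))*(-1426) = (-1 + 1*(-6 + 1))*(-1426) = (-1 + 1*(-5))*(-1426) = (-1 - 5)*(-1426) = -6*(-1426) = 8556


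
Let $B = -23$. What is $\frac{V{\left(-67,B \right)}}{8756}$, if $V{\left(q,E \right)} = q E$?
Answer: $\frac{1541}{8756} \approx 0.17599$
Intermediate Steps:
$V{\left(q,E \right)} = E q$
$\frac{V{\left(-67,B \right)}}{8756} = \frac{\left(-23\right) \left(-67\right)}{8756} = 1541 \cdot \frac{1}{8756} = \frac{1541}{8756}$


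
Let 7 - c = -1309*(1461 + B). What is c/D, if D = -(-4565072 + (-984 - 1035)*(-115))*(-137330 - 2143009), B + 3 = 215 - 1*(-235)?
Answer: -2497579/9880451208693 ≈ -2.5278e-7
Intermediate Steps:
B = 447 (B = -3 + (215 - 1*(-235)) = -3 + (215 + 235) = -3 + 450 = 447)
c = 2497579 (c = 7 - (-1309)*(1461 + 447) = 7 - (-1309)*1908 = 7 - 1*(-2497572) = 7 + 2497572 = 2497579)
D = -9880451208693 (D = -(-4565072 - 2019*(-115))*(-2280339) = -(-4565072 + 232185)*(-2280339) = -(-4332887)*(-2280339) = -1*9880451208693 = -9880451208693)
c/D = 2497579/(-9880451208693) = 2497579*(-1/9880451208693) = -2497579/9880451208693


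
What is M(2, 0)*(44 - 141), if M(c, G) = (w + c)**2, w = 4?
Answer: -3492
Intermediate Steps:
M(c, G) = (4 + c)**2
M(2, 0)*(44 - 141) = (4 + 2)**2*(44 - 141) = 6**2*(-97) = 36*(-97) = -3492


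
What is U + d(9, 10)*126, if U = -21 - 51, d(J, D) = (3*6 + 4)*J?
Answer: 24876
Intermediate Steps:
d(J, D) = 22*J (d(J, D) = (18 + 4)*J = 22*J)
U = -72
U + d(9, 10)*126 = -72 + (22*9)*126 = -72 + 198*126 = -72 + 24948 = 24876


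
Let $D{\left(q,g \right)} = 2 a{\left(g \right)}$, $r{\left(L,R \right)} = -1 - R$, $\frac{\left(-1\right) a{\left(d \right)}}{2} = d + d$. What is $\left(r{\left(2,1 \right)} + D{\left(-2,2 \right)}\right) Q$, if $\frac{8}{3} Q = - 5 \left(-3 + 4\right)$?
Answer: $\frac{135}{4} \approx 33.75$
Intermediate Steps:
$a{\left(d \right)} = - 4 d$ ($a{\left(d \right)} = - 2 \left(d + d\right) = - 2 \cdot 2 d = - 4 d$)
$Q = - \frac{15}{8}$ ($Q = \frac{3 \left(- 5 \left(-3 + 4\right)\right)}{8} = \frac{3 \left(\left(-5\right) 1\right)}{8} = \frac{3}{8} \left(-5\right) = - \frac{15}{8} \approx -1.875$)
$D{\left(q,g \right)} = - 8 g$ ($D{\left(q,g \right)} = 2 \left(- 4 g\right) = - 8 g$)
$\left(r{\left(2,1 \right)} + D{\left(-2,2 \right)}\right) Q = \left(\left(-1 - 1\right) - 16\right) \left(- \frac{15}{8}\right) = \left(-2 - 16\right) \left(- \frac{15}{8}\right) = \left(-18\right) \left(- \frac{15}{8}\right) = \frac{135}{4}$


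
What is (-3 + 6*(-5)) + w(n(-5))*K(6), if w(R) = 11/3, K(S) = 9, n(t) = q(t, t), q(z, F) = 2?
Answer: 0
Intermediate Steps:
n(t) = 2
w(R) = 11/3 (w(R) = 11*(⅓) = 11/3)
(-3 + 6*(-5)) + w(n(-5))*K(6) = (-3 + 6*(-5)) + (11/3)*9 = (-3 - 30) + 33 = -33 + 33 = 0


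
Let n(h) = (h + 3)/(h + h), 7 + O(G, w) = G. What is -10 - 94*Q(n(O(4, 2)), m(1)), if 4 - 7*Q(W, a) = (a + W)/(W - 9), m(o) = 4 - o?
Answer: -1432/21 ≈ -68.190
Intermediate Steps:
O(G, w) = -7 + G
n(h) = (3 + h)/(2*h) (n(h) = (3 + h)/((2*h)) = (3 + h)*(1/(2*h)) = (3 + h)/(2*h))
Q(W, a) = 4/7 - (W + a)/(7*(-9 + W)) (Q(W, a) = 4/7 - (a + W)/(7*(W - 9)) = 4/7 - (W + a)/(7*(-9 + W)))
-10 - 94*Q(n(O(4, 2)), m(1)) = -10 - 94*(-36 - (4 - 1*1) + 3*((3 + (-7 + 4))/(2*(-7 + 4))))/(7*(-9 + (3 + (-7 + 4))/(2*(-7 + 4)))) = -10 - 94*(-36 - (4 - 1) + 3*((½)*(3 - 3)/(-3)))/(7*(-9 + (½)*(3 - 3)/(-3))) = -10 - 94*(-36 - 1*3 + 3*((½)*(-⅓)*0))/(7*(-9 + (½)*(-⅓)*0)) = -10 - 94*(-36 - 3 + 3*0)/(7*(-9 + 0)) = -10 - 94*(-36 - 3 + 0)/(7*(-9)) = -10 - 94*(-1)*(-39)/(7*9) = -10 - 94*13/21 = -10 - 1222/21 = -1432/21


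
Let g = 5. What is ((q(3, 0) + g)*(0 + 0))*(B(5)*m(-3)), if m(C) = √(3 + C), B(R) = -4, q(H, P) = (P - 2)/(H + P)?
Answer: 0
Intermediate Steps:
q(H, P) = (-2 + P)/(H + P)
((q(3, 0) + g)*(0 + 0))*(B(5)*m(-3)) = (((-2 + 0)/(3 + 0) + 5)*(0 + 0))*(-4*√(3 - 3)) = ((-2/3 + 5)*0)*(-4*√0) = (((⅓)*(-2) + 5)*0)*(-4*0) = ((-⅔ + 5)*0)*0 = ((13/3)*0)*0 = 0*0 = 0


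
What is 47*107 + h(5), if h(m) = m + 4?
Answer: 5038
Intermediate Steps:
h(m) = 4 + m
47*107 + h(5) = 47*107 + (4 + 5) = 5029 + 9 = 5038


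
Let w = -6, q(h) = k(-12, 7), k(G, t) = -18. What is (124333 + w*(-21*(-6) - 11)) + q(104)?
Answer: 123625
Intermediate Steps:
q(h) = -18
(124333 + w*(-21*(-6) - 11)) + q(104) = (124333 - 6*(-21*(-6) - 11)) - 18 = (124333 - 6*(126 - 11)) - 18 = (124333 - 6*115) - 18 = (124333 - 690) - 18 = 123643 - 18 = 123625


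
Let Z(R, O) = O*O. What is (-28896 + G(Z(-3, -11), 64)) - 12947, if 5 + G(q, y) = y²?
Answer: -37752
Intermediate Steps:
Z(R, O) = O²
G(q, y) = -5 + y²
(-28896 + G(Z(-3, -11), 64)) - 12947 = (-28896 + (-5 + 64²)) - 12947 = (-28896 + (-5 + 4096)) - 12947 = (-28896 + 4091) - 12947 = -24805 - 12947 = -37752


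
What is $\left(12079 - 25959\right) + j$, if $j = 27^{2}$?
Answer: $-13151$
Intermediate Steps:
$j = 729$
$\left(12079 - 25959\right) + j = \left(12079 - 25959\right) + 729 = -13880 + 729 = -13151$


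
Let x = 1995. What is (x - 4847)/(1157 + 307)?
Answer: -713/366 ≈ -1.9481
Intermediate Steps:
(x - 4847)/(1157 + 307) = (1995 - 4847)/(1157 + 307) = -2852/1464 = -2852*1/1464 = -713/366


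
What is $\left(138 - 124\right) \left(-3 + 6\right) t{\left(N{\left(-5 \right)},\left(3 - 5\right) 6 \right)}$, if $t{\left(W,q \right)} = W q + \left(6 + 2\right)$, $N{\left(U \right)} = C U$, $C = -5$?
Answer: $-12264$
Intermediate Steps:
$N{\left(U \right)} = - 5 U$
$t{\left(W,q \right)} = 8 + W q$ ($t{\left(W,q \right)} = W q + 8 = 8 + W q$)
$\left(138 - 124\right) \left(-3 + 6\right) t{\left(N{\left(-5 \right)},\left(3 - 5\right) 6 \right)} = \left(138 - 124\right) \left(-3 + 6\right) \left(8 + \left(-5\right) \left(-5\right) \left(3 - 5\right) 6\right) = 14 \cdot 3 \left(8 + 25 \left(\left(-2\right) 6\right)\right) = 14 \cdot 3 \left(8 + 25 \left(-12\right)\right) = 14 \cdot 3 \left(8 - 300\right) = 14 \cdot 3 \left(-292\right) = 14 \left(-876\right) = -12264$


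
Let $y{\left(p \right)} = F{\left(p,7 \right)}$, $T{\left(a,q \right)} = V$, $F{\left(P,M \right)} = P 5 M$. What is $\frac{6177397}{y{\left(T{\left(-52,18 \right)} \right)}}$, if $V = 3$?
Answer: $\frac{6177397}{105} \approx 58832.0$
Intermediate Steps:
$F{\left(P,M \right)} = 5 M P$ ($F{\left(P,M \right)} = 5 P M = 5 M P$)
$T{\left(a,q \right)} = 3$
$y{\left(p \right)} = 35 p$ ($y{\left(p \right)} = 5 \cdot 7 p = 35 p$)
$\frac{6177397}{y{\left(T{\left(-52,18 \right)} \right)}} = \frac{6177397}{35 \cdot 3} = \frac{6177397}{105}$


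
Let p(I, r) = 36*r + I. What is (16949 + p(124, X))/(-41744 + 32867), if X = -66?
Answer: -4899/2959 ≈ -1.6556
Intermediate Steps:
p(I, r) = I + 36*r
(16949 + p(124, X))/(-41744 + 32867) = (16949 + (124 + 36*(-66)))/(-41744 + 32867) = (16949 + (124 - 2376))/(-8877) = (16949 - 2252)*(-1/8877) = 14697*(-1/8877) = -4899/2959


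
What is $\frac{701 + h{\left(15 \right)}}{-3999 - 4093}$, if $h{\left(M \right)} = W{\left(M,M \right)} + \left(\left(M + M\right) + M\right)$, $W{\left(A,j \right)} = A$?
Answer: $- \frac{761}{8092} \approx -0.094043$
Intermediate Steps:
$h{\left(M \right)} = 4 M$ ($h{\left(M \right)} = M + \left(\left(M + M\right) + M\right) = M + \left(2 M + M\right) = M + 3 M = 4 M$)
$\frac{701 + h{\left(15 \right)}}{-3999 - 4093} = \frac{701 + 4 \cdot 15}{-3999 - 4093} = \frac{701 + 60}{-8092} = 761 \left(- \frac{1}{8092}\right) = - \frac{761}{8092}$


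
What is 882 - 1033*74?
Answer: -75560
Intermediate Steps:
882 - 1033*74 = 882 - 76442 = -75560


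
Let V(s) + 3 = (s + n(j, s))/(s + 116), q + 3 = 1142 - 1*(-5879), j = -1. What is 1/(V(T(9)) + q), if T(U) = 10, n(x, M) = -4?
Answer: 21/147316 ≈ 0.00014255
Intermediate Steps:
q = 7018 (q = -3 + (1142 - 1*(-5879)) = -3 + (1142 + 5879) = -3 + 7021 = 7018)
V(s) = -3 + (-4 + s)/(116 + s) (V(s) = -3 + (s - 4)/(s + 116) = -3 + (-4 + s)/(116 + s))
1/(V(T(9)) + q) = 1/(2*(-176 - 1*10)/(116 + 10) + 7018) = 1/(2*(-176 - 10)/126 + 7018) = 1/(2*(1/126)*(-186) + 7018) = 1/(-62/21 + 7018) = 1/(147316/21) = 21/147316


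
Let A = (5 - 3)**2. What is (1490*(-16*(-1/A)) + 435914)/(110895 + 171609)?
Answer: 220937/141252 ≈ 1.5641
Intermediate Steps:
A = 4 (A = 2**2 = 4)
(1490*(-16*(-1/A)) + 435914)/(110895 + 171609) = (1490*(-16/((-1*4))) + 435914)/(110895 + 171609) = (1490*(-16/(-4)) + 435914)/282504 = (1490*(-16*(-1/4)) + 435914)*(1/282504) = (1490*4 + 435914)*(1/282504) = (5960 + 435914)*(1/282504) = 441874*(1/282504) = 220937/141252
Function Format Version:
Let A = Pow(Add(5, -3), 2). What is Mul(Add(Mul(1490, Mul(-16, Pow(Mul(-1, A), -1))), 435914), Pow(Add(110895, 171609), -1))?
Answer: Rational(220937, 141252) ≈ 1.5641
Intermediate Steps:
A = 4 (A = Pow(2, 2) = 4)
Mul(Add(Mul(1490, Mul(-16, Pow(Mul(-1, A), -1))), 435914), Pow(Add(110895, 171609), -1)) = Mul(Add(Mul(1490, Mul(-16, Pow(Mul(-1, 4), -1))), 435914), Pow(Add(110895, 171609), -1)) = Mul(Add(Mul(1490, Mul(-16, Pow(-4, -1))), 435914), Pow(282504, -1)) = Mul(Add(Mul(1490, Mul(-16, Rational(-1, 4))), 435914), Rational(1, 282504)) = Mul(Add(Mul(1490, 4), 435914), Rational(1, 282504)) = Mul(Add(5960, 435914), Rational(1, 282504)) = Mul(441874, Rational(1, 282504)) = Rational(220937, 141252)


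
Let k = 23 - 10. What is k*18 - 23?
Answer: 211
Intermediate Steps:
k = 13
k*18 - 23 = 13*18 - 23 = 234 - 23 = 211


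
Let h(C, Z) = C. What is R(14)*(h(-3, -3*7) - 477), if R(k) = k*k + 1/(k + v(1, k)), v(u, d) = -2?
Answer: -94120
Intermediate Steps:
R(k) = k² + 1/(-2 + k) (R(k) = k*k + 1/(k - 2) = k² + 1/(-2 + k))
R(14)*(h(-3, -3*7) - 477) = ((1 + 14³ - 2*14²)/(-2 + 14))*(-3 - 477) = ((1 + 2744 - 2*196)/12)*(-480) = ((1 + 2744 - 392)/12)*(-480) = ((1/12)*2353)*(-480) = (2353/12)*(-480) = -94120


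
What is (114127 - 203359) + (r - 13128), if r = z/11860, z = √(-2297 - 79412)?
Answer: -102360 + I*√81709/11860 ≈ -1.0236e+5 + 0.024102*I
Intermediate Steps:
z = I*√81709 (z = √(-81709) = I*√81709 ≈ 285.85*I)
r = I*√81709/11860 (r = (I*√81709)/11860 = (I*√81709)*(1/11860) = I*√81709/11860 ≈ 0.024102*I)
(114127 - 203359) + (r - 13128) = (114127 - 203359) + (I*√81709/11860 - 13128) = -89232 + (-13128 + I*√81709/11860) = -102360 + I*√81709/11860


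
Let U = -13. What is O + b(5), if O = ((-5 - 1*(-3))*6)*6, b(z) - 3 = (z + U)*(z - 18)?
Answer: 35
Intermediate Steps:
b(z) = 3 + (-18 + z)*(-13 + z) (b(z) = 3 + (z - 13)*(z - 18) = 3 + (-13 + z)*(-18 + z) = 3 + (-18 + z)*(-13 + z))
O = -72 (O = ((-5 + 3)*6)*6 = -2*6*6 = -12*6 = -72)
O + b(5) = -72 + (237 + 5² - 31*5) = -72 + (237 + 25 - 155) = -72 + 107 = 35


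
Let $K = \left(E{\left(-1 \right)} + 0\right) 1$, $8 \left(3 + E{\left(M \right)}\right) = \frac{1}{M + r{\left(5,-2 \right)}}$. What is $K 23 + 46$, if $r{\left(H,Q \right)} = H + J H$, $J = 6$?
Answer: $- \frac{6233}{272} \approx -22.915$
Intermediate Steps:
$r{\left(H,Q \right)} = 7 H$ ($r{\left(H,Q \right)} = H + 6 H = 7 H$)
$E{\left(M \right)} = -3 + \frac{1}{8 \left(35 + M\right)}$ ($E{\left(M \right)} = -3 + \frac{1}{8 \left(M + 7 \cdot 5\right)} = -3 + \frac{1}{8 \left(M + 35\right)} = -3 + \frac{1}{8 \left(35 + M\right)}$)
$K = - \frac{815}{272}$ ($K = \left(\frac{-839 - -24}{8 \left(35 - 1\right)} + 0\right) 1 = \left(\frac{-839 + 24}{8 \cdot 34} + 0\right) 1 = \left(\frac{1}{8} \cdot \frac{1}{34} \left(-815\right) + 0\right) 1 = \left(- \frac{815}{272} + 0\right) 1 = \left(- \frac{815}{272}\right) 1 = - \frac{815}{272} \approx -2.9963$)
$K 23 + 46 = \left(- \frac{815}{272}\right) 23 + 46 = - \frac{18745}{272} + 46 = - \frac{6233}{272}$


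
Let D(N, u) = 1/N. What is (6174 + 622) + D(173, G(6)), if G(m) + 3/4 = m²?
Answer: 1175709/173 ≈ 6796.0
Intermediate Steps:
G(m) = -¾ + m²
(6174 + 622) + D(173, G(6)) = (6174 + 622) + 1/173 = 6796 + 1/173 = 1175709/173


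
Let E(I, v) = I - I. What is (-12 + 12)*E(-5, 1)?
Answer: 0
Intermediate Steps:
E(I, v) = 0
(-12 + 12)*E(-5, 1) = (-12 + 12)*0 = 0*0 = 0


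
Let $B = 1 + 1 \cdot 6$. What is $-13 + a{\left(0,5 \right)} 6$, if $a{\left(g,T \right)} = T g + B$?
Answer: $29$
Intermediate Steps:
$B = 7$ ($B = 1 + 6 = 7$)
$a{\left(g,T \right)} = 7 + T g$ ($a{\left(g,T \right)} = T g + 7 = 7 + T g$)
$-13 + a{\left(0,5 \right)} 6 = -13 + \left(7 + 5 \cdot 0\right) 6 = -13 + \left(7 + 0\right) 6 = -13 + 7 \cdot 6 = -13 + 42 = 29$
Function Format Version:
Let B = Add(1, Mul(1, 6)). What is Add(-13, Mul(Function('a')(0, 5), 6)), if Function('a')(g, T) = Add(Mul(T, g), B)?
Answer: 29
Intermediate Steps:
B = 7 (B = Add(1, 6) = 7)
Function('a')(g, T) = Add(7, Mul(T, g)) (Function('a')(g, T) = Add(Mul(T, g), 7) = Add(7, Mul(T, g)))
Add(-13, Mul(Function('a')(0, 5), 6)) = Add(-13, Mul(Add(7, Mul(5, 0)), 6)) = Add(-13, Mul(Add(7, 0), 6)) = Add(-13, Mul(7, 6)) = Add(-13, 42) = 29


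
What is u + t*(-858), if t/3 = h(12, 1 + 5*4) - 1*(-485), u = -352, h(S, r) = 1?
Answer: -1251316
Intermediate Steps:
t = 1458 (t = 3*(1 - 1*(-485)) = 3*(1 + 485) = 3*486 = 1458)
u + t*(-858) = -352 + 1458*(-858) = -352 - 1250964 = -1251316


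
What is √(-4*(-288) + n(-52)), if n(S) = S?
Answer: 10*√11 ≈ 33.166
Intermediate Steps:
√(-4*(-288) + n(-52)) = √(-4*(-288) - 52) = √(1152 - 52) = √1100 = 10*√11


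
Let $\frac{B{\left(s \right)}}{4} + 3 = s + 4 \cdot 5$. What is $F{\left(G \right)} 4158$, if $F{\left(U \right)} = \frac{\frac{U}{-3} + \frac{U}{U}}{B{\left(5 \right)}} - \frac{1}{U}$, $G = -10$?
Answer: $\frac{12411}{20} \approx 620.55$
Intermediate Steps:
$B{\left(s \right)} = 68 + 4 s$ ($B{\left(s \right)} = -12 + 4 \left(s + 4 \cdot 5\right) = -12 + 4 \left(s + 20\right) = -12 + 4 \left(20 + s\right) = -12 + \left(80 + 4 s\right) = 68 + 4 s$)
$F{\left(U \right)} = \frac{1}{88} - \frac{1}{U} - \frac{U}{264}$ ($F{\left(U \right)} = \frac{\frac{U}{-3} + \frac{U}{U}}{68 + 4 \cdot 5} - \frac{1}{U} = \frac{U \left(- \frac{1}{3}\right) + 1}{68 + 20} - \frac{1}{U} = \frac{- \frac{U}{3} + 1}{88} - \frac{1}{U} = \left(1 - \frac{U}{3}\right) \frac{1}{88} - \frac{1}{U} = \left(\frac{1}{88} - \frac{U}{264}\right) - \frac{1}{U} = \frac{1}{88} - \frac{1}{U} - \frac{U}{264}$)
$F{\left(G \right)} 4158 = \left(\frac{1}{88} - \frac{1}{-10} - - \frac{5}{132}\right) 4158 = \left(\frac{1}{88} - - \frac{1}{10} + \frac{5}{132}\right) 4158 = \left(\frac{1}{88} + \frac{1}{10} + \frac{5}{132}\right) 4158 = \frac{197}{1320} \cdot 4158 = \frac{12411}{20}$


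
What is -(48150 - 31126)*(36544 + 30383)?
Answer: -1139365248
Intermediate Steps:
-(48150 - 31126)*(36544 + 30383) = -17024*66927 = -1*1139365248 = -1139365248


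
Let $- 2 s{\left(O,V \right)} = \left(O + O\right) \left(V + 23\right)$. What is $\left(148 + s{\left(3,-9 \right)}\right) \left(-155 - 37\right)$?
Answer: $-20352$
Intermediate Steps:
$s{\left(O,V \right)} = - O \left(23 + V\right)$ ($s{\left(O,V \right)} = - \frac{\left(O + O\right) \left(V + 23\right)}{2} = - \frac{2 O \left(23 + V\right)}{2} = - O \left(23 + V\right)$)
$\left(148 + s{\left(3,-9 \right)}\right) \left(-155 - 37\right) = \left(148 - 3 \left(23 - 9\right)\right) \left(-155 - 37\right) = \left(148 - 3 \cdot 14\right) \left(-192\right) = \left(148 - 42\right) \left(-192\right) = 106 \left(-192\right) = -20352$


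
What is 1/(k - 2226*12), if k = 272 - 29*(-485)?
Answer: -1/12375 ≈ -8.0808e-5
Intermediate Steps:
k = 14337 (k = 272 + 14065 = 14337)
1/(k - 2226*12) = 1/(14337 - 2226*12) = 1/(14337 - 26712) = 1/(-12375) = -1/12375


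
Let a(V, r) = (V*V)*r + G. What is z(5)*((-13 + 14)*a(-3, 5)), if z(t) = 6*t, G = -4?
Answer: 1230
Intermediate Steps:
a(V, r) = -4 + r*V² (a(V, r) = (V*V)*r - 4 = V²*r - 4 = r*V² - 4 = -4 + r*V²)
z(5)*((-13 + 14)*a(-3, 5)) = (6*5)*((-13 + 14)*(-4 + 5*(-3)²)) = 30*(1*(-4 + 5*9)) = 30*(1*(-4 + 45)) = 30*(1*41) = 30*41 = 1230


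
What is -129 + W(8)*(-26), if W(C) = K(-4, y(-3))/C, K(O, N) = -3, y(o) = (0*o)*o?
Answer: -477/4 ≈ -119.25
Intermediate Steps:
y(o) = 0 (y(o) = 0*o = 0)
W(C) = -3/C
-129 + W(8)*(-26) = -129 - 3/8*(-26) = -129 + 39/4 = -477/4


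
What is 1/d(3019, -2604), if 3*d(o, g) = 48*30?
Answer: 1/480 ≈ 0.0020833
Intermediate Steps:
d(o, g) = 480 (d(o, g) = (48*30)/3 = (1/3)*1440 = 480)
1/d(3019, -2604) = 1/480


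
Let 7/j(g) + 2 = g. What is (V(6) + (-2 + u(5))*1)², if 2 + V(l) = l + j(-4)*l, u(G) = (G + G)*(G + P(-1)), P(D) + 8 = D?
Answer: 2025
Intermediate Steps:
j(g) = 7/(-2 + g)
P(D) = -8 + D
u(G) = 2*G*(-9 + G) (u(G) = (G + G)*(G + (-8 - 1)) = (2*G)*(G - 9) = (2*G)*(-9 + G) = 2*G*(-9 + G))
V(l) = -2 - l/6 (V(l) = -2 + (l + (7/(-2 - 4))*l) = -2 + (l + (7/(-6))*l) = -2 + (l + (7*(-⅙))*l) = -2 + (l - 7*l/6) = -2 - l/6)
(V(6) + (-2 + u(5))*1)² = ((-2 - ⅙*6) + (-2 + 2*5*(-9 + 5))*1)² = ((-2 - 1) + (-2 + 2*5*(-4))*1)² = (-3 + (-2 - 40)*1)² = (-3 - 42*1)² = (-3 - 42)² = (-45)² = 2025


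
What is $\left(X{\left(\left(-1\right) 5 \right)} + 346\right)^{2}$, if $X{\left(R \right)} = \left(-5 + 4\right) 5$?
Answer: $116281$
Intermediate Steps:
$X{\left(R \right)} = -5$ ($X{\left(R \right)} = \left(-1\right) 5 = -5$)
$\left(X{\left(\left(-1\right) 5 \right)} + 346\right)^{2} = \left(-5 + 346\right)^{2} = 341^{2} = 116281$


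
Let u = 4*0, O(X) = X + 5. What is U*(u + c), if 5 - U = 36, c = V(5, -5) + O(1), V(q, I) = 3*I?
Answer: 279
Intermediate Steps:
O(X) = 5 + X
u = 0
c = -9 (c = 3*(-5) + (5 + 1) = -15 + 6 = -9)
U = -31 (U = 5 - 1*36 = 5 - 36 = -31)
U*(u + c) = -31*(0 - 9) = -31*(-9) = 279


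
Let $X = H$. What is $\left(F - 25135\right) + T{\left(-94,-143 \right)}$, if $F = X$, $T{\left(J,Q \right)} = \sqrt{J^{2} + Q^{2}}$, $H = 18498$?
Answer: $-6637 + \sqrt{29285} \approx -6465.9$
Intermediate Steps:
$X = 18498$
$F = 18498$
$\left(F - 25135\right) + T{\left(-94,-143 \right)} = \left(18498 - 25135\right) + \sqrt{\left(-94\right)^{2} + \left(-143\right)^{2}} = -6637 + \sqrt{8836 + 20449} = -6637 + \sqrt{29285}$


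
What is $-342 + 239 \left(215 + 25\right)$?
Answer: $57018$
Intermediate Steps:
$-342 + 239 \left(215 + 25\right) = -342 + 239 \cdot 240 = -342 + 57360 = 57018$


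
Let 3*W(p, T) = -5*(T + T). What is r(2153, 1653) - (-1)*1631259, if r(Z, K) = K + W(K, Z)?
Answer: 4877206/3 ≈ 1.6257e+6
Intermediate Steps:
W(p, T) = -10*T/3 (W(p, T) = (-5*(T + T))/3 = (-10*T)/3 = -10*T/3)
r(Z, K) = K - 10*Z/3
r(2153, 1653) - (-1)*1631259 = (1653 - 10/3*2153) - (-1)*1631259 = (1653 - 21530/3) - 1*(-1631259) = -16571/3 + 1631259 = 4877206/3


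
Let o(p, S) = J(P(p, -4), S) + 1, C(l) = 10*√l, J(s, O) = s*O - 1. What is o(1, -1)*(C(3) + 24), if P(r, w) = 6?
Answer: -144 - 60*√3 ≈ -247.92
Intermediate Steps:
J(s, O) = -1 + O*s (J(s, O) = O*s - 1 = -1 + O*s)
o(p, S) = 6*S (o(p, S) = (-1 + S*6) + 1 = (-1 + 6*S) + 1 = 6*S)
o(1, -1)*(C(3) + 24) = (6*(-1))*(10*√3 + 24) = -6*(24 + 10*√3) = -144 - 60*√3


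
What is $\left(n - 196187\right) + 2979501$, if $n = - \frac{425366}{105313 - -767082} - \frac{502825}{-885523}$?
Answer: $\frac{2150182041102696147}{772525837585} \approx 2.7833 \cdot 10^{6}$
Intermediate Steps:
$n = \frac{61990639457}{772525837585}$ ($n = - \frac{425366}{105313 + 767082} - - \frac{502825}{885523} = - \frac{425366}{872395} + \frac{502825}{885523} = \frac{61990639457}{772525837585} \approx 0.080244$)
$\left(n - 196187\right) + 2979501 = \left(\frac{61990639457}{772525837585} - 196187\right) + 2979501 = - \frac{151559464507648938}{772525837585} + 2979501 = \frac{2150182041102696147}{772525837585}$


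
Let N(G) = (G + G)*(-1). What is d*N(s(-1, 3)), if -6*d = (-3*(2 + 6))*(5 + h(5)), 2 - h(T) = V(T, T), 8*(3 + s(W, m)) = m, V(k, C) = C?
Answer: 42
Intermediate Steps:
s(W, m) = -3 + m/8
h(T) = 2 - T
d = 8 (d = -(-3*(2 + 6))*(5 + (2 - 1*5))/6 = -(-3*8)*(5 + (2 - 5))/6 = -(-4)*(5 - 3) = -(-4)*2 = -⅙*(-48) = 8)
N(G) = -2*G (N(G) = (2*G)*(-1) = -2*G)
d*N(s(-1, 3)) = 8*(-2*(-3 + (⅛)*3)) = 8*(-2*(-3 + 3/8)) = 8*(-2*(-21/8)) = 8*(21/4) = 42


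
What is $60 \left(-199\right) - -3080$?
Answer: $-8860$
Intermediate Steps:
$60 \left(-199\right) - -3080 = -11940 + \left(-12109 + 15189\right) = -11940 + 3080 = -8860$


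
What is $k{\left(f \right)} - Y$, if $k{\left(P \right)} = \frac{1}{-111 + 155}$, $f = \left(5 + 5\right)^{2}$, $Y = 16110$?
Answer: $- \frac{708839}{44} \approx -16110.0$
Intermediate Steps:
$f = 100$ ($f = 10^{2} = 100$)
$k{\left(P \right)} = \frac{1}{44}$
$k{\left(f \right)} - Y = \frac{1}{44} - 16110 = - \frac{708839}{44}$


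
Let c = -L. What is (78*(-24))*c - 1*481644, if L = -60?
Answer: -593964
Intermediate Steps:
c = 60 (c = -1*(-60) = 60)
(78*(-24))*c - 1*481644 = (78*(-24))*60 - 1*481644 = -1872*60 - 481644 = -112320 - 481644 = -593964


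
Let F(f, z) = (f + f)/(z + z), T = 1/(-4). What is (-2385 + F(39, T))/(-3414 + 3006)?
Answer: 847/136 ≈ 6.2279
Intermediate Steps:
T = -¼ ≈ -0.25000
F(f, z) = f/z (F(f, z) = (2*f)/((2*z)) = (2*f)*(1/(2*z)) = f/z)
(-2385 + F(39, T))/(-3414 + 3006) = (-2385 + 39/(-¼))/(-3414 + 3006) = (-2385 + 39*(-4))/(-408) = (-2385 - 156)*(-1/408) = -2541*(-1/408) = 847/136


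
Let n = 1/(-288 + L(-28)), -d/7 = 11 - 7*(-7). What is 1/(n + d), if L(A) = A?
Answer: -316/132721 ≈ -0.0023809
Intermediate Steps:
d = -420 (d = -7*(11 - 7*(-7)) = -7*(11 + 49) = -7*60 = -420)
n = -1/316 (n = 1/(-288 - 28) = 1/(-316) = -1/316 ≈ -0.0031646)
1/(n + d) = 1/(-1/316 - 420) = 1/(-132721/316) = -316/132721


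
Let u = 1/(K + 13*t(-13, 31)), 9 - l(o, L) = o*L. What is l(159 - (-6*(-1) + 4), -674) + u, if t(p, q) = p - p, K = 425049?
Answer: 42689796316/425049 ≈ 1.0044e+5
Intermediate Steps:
t(p, q) = 0
l(o, L) = 9 - L*o (l(o, L) = 9 - o*L = 9 - L*o)
u = 1/425049 (u = 1/(425049 + 13*0) = 1/(425049 + 0) = 1/425049 ≈ 2.3527e-6)
l(159 - (-6*(-1) + 4), -674) + u = (9 - 1*(-674)*(159 - (-6*(-1) + 4))) + 1/425049 = (9 - 1*(-674)*(159 - (6 + 4))) + 1/425049 = (9 - 1*(-674)*(159 - 1*10)) + 1/425049 = (9 - 1*(-674)*(159 - 10)) + 1/425049 = (9 - 1*(-674)*149) + 1/425049 = (9 + 100426) + 1/425049 = 100435 + 1/425049 = 42689796316/425049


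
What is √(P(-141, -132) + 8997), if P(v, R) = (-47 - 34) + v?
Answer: 15*√39 ≈ 93.675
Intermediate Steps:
P(v, R) = -81 + v
√(P(-141, -132) + 8997) = √((-81 - 141) + 8997) = √(-222 + 8997) = √8775 = 15*√39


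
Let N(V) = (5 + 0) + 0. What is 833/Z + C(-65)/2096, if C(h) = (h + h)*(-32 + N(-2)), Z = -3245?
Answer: 4821991/3400760 ≈ 1.4179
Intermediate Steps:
N(V) = 5 (N(V) = 5 + 0 = 5)
C(h) = -54*h (C(h) = (h + h)*(-32 + 5) = (2*h)*(-27) = -54*h)
833/Z + C(-65)/2096 = 833/(-3245) - 54*(-65)/2096 = 833*(-1/3245) + 3510*(1/2096) = -833/3245 + 1755/1048 = 4821991/3400760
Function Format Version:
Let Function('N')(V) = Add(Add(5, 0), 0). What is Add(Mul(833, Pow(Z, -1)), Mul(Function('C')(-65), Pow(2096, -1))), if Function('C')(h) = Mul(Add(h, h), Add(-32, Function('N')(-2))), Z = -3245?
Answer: Rational(4821991, 3400760) ≈ 1.4179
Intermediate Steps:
Function('N')(V) = 5 (Function('N')(V) = Add(5, 0) = 5)
Function('C')(h) = Mul(-54, h) (Function('C')(h) = Mul(Add(h, h), Add(-32, 5)) = Mul(Mul(2, h), -27) = Mul(-54, h))
Add(Mul(833, Pow(Z, -1)), Mul(Function('C')(-65), Pow(2096, -1))) = Add(Mul(833, Pow(-3245, -1)), Mul(Mul(-54, -65), Pow(2096, -1))) = Add(Mul(833, Rational(-1, 3245)), Mul(3510, Rational(1, 2096))) = Add(Rational(-833, 3245), Rational(1755, 1048)) = Rational(4821991, 3400760)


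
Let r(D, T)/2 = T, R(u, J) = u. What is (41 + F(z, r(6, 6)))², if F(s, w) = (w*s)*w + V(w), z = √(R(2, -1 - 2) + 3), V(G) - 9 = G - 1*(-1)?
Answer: 107649 + 18144*√5 ≈ 1.4822e+5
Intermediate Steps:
V(G) = 10 + G (V(G) = 9 + (G - 1*(-1)) = 9 + (G + 1) = 9 + (1 + G) = 10 + G)
r(D, T) = 2*T
z = √5 (z = √(2 + 3) = √5 ≈ 2.2361)
F(s, w) = 10 + w + s*w² (F(s, w) = (w*s)*w + (10 + w) = (s*w)*w + (10 + w) = s*w² + (10 + w) = 10 + w + s*w²)
(41 + F(z, r(6, 6)))² = (41 + (10 + 2*6 + √5*(2*6)²))² = (41 + (10 + 12 + √5*12²))² = (41 + (10 + 12 + √5*144))² = (41 + (10 + 12 + 144*√5))² = (41 + (22 + 144*√5))² = (63 + 144*√5)²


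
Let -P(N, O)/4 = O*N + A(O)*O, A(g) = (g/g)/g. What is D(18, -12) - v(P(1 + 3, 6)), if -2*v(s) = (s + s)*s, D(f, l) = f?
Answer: 10018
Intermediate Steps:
A(g) = 1/g
P(N, O) = -4 - 4*N*O (P(N, O) = -4*(O*N + O/O) = -4*(N*O + 1) = -4*(1 + N*O) = -4 - 4*N*O)
v(s) = -s² (v(s) = -(s + s)*s/2 = -2*s*s/2 = -s²)
D(18, -12) - v(P(1 + 3, 6)) = 18 - (-1)*(-4 - 4*(1 + 3)*6)² = 18 - (-1)*(-4 - 4*4*6)² = 18 - (-1)*(-4 - 96)² = 18 - (-1)*(-100)² = 18 - (-1)*10000 = 18 - 1*(-10000) = 18 + 10000 = 10018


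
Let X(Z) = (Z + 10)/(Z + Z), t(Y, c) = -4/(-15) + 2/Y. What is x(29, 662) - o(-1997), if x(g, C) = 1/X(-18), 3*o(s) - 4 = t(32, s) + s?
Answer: 481481/720 ≈ 668.72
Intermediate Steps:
t(Y, c) = 4/15 + 2/Y (t(Y, c) = -4*(-1/15) + 2/Y = 4/15 + 2/Y)
X(Z) = (10 + Z)/(2*Z) (X(Z) = (10 + Z)/((2*Z)) = (10 + Z)*(1/(2*Z)) = (10 + Z)/(2*Z))
o(s) = 1039/720 + s/3 (o(s) = 4/3 + ((4/15 + 2/32) + s)/3 = 4/3 + ((4/15 + 2*(1/32)) + s)/3 = 4/3 + ((4/15 + 1/16) + s)/3 = 4/3 + (79/240 + s)/3 = 4/3 + (79/720 + s/3) = 1039/720 + s/3)
x(g, C) = 9/2 (x(g, C) = 1/((½)*(10 - 18)/(-18)) = 1/((½)*(-1/18)*(-8)) = 1/(2/9) = 9/2)
x(29, 662) - o(-1997) = 9/2 - (1039/720 + (⅓)*(-1997)) = 9/2 - (1039/720 - 1997/3) = 9/2 - 1*(-478241/720) = 9/2 + 478241/720 = 481481/720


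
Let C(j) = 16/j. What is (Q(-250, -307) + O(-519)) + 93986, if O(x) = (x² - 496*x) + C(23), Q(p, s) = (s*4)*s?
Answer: 22948657/23 ≈ 9.9777e+5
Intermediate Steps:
Q(p, s) = 4*s² (Q(p, s) = (4*s)*s = 4*s²)
O(x) = 16/23 + x² - 496*x (O(x) = (x² - 496*x) + 16/23 = 16/23 + x² - 496*x)
(Q(-250, -307) + O(-519)) + 93986 = (4*(-307)² + (16/23 + (-519)² - 496*(-519))) + 93986 = (4*94249 + (16/23 + 269361 + 257424)) + 93986 = (376996 + 12116071/23) + 93986 = 20786979/23 + 93986 = 22948657/23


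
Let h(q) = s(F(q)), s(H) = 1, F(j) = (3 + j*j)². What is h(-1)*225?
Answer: 225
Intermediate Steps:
F(j) = (3 + j²)²
h(q) = 1
h(-1)*225 = 1*225 = 225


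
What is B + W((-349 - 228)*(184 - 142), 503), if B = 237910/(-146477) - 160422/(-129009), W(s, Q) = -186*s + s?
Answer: 28240019079665358/6298950431 ≈ 4.4833e+6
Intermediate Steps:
W(s, Q) = -185*s
B = -2398132632/6298950431 (B = 237910*(-1/146477) - 160422*(-1/129009) = -237910/146477 + 53474/43003 = -2398132632/6298950431 ≈ -0.38072)
B + W((-349 - 228)*(184 - 142), 503) = -2398132632/6298950431 - 185*(-349 - 228)*(184 - 142) = -2398132632/6298950431 - (-106745)*42 = -2398132632/6298950431 - 185*(-24234) = -2398132632/6298950431 + 4483290 = 28240019079665358/6298950431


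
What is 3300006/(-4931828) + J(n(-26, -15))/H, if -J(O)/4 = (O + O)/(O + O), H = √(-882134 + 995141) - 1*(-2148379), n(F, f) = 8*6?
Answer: -346166508709734433/517341159341681158 + 2*√113007/2307766107317 ≈ -0.66913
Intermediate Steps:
n(F, f) = 48
H = 2148379 + √113007 (H = √113007 + 2148379 = 2148379 + √113007 ≈ 2.1487e+6)
J(O) = -4 (J(O) = -4*(O + O)/(O + O) = -4*2*O/(2*O) = -4*2*O*1/(2*O) = -4*1 = -4)
3300006/(-4931828) + J(n(-26, -15))/H = 3300006/(-4931828) - 4/(2148379 + √113007) = 3300006*(-1/4931828) - 4/(2148379 + √113007) = -1650003/2465914 - 4/(2148379 + √113007)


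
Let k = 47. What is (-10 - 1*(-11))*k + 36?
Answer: 83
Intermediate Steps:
(-10 - 1*(-11))*k + 36 = (-10 - 1*(-11))*47 + 36 = (-10 + 11)*47 + 36 = 1*47 + 36 = 47 + 36 = 83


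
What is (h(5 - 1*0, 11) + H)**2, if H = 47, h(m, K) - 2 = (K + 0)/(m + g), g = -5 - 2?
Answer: 7569/4 ≈ 1892.3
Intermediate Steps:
g = -7
h(m, K) = 2 + K/(-7 + m) (h(m, K) = 2 + (K + 0)/(m - 7) = 2 + K/(-7 + m))
(h(5 - 1*0, 11) + H)**2 = ((-14 + 11 + 2*(5 - 1*0))/(-7 + (5 - 1*0)) + 47)**2 = ((-14 + 11 + 2*(5 + 0))/(-7 + (5 + 0)) + 47)**2 = ((-14 + 11 + 2*5)/(-7 + 5) + 47)**2 = ((-14 + 11 + 10)/(-2) + 47)**2 = (-1/2*7 + 47)**2 = (-7/2 + 47)**2 = (87/2)**2 = 7569/4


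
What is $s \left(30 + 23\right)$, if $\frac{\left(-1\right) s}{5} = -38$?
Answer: $10070$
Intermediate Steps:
$s = 190$ ($s = \left(-5\right) \left(-38\right) = 190$)
$s \left(30 + 23\right) = 190 \left(30 + 23\right) = 190 \cdot 53 = 10070$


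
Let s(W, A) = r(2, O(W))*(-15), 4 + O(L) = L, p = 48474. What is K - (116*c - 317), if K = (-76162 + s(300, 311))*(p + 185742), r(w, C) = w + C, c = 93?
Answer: -18885314983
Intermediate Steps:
O(L) = -4 + L
r(w, C) = C + w
s(W, A) = 30 - 15*W (s(W, A) = ((-4 + W) + 2)*(-15) = (-2 + W)*(-15) = 30 - 15*W)
K = -18885304512 (K = (-76162 + (30 - 15*300))*(48474 + 185742) = (-76162 + (30 - 4500))*234216 = (-76162 - 4470)*234216 = -80632*234216 = -18885304512)
K - (116*c - 317) = -18885304512 - (116*93 - 317) = -18885304512 - (10788 - 317) = -18885304512 - 1*10471 = -18885304512 - 10471 = -18885314983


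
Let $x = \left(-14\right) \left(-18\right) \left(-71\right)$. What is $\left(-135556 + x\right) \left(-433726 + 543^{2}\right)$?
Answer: $21310397896$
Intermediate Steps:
$x = -17892$ ($x = 252 \left(-71\right) = -17892$)
$\left(-135556 + x\right) \left(-433726 + 543^{2}\right) = \left(-135556 - 17892\right) \left(-433726 + 543^{2}\right) = - 153448 \left(-433726 + 294849\right) = \left(-153448\right) \left(-138877\right) = 21310397896$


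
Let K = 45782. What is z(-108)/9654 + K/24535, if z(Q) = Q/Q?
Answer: 442003963/236860890 ≈ 1.8661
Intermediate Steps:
z(Q) = 1
z(-108)/9654 + K/24535 = 1/9654 + 45782/24535 = 442003963/236860890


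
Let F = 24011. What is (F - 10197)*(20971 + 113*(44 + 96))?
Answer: 508230874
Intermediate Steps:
(F - 10197)*(20971 + 113*(44 + 96)) = (24011 - 10197)*(20971 + 113*(44 + 96)) = 13814*(20971 + 113*140) = 13814*(20971 + 15820) = 13814*36791 = 508230874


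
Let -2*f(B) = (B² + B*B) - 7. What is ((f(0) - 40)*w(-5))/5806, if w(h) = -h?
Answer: -365/11612 ≈ -0.031433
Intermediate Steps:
f(B) = 7/2 - B² (f(B) = -((B² + B*B) - 7)/2 = -((B² + B²) - 7)/2 = -(2*B² - 7)/2 = -(-7 + 2*B²)/2 = 7/2 - B²)
((f(0) - 40)*w(-5))/5806 = (((7/2 - 1*0²) - 40)*(-1*(-5)))/5806 = (((7/2 - 1*0) - 40)*5)*(1/5806) = (((7/2 + 0) - 40)*5)*(1/5806) = ((7/2 - 40)*5)*(1/5806) = -73/2*5*(1/5806) = -365/2*1/5806 = -365/11612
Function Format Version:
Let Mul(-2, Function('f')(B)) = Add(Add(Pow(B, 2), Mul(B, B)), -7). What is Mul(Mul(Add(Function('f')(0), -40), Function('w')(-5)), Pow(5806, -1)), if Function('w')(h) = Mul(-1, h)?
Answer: Rational(-365, 11612) ≈ -0.031433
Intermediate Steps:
Function('f')(B) = Add(Rational(7, 2), Mul(-1, Pow(B, 2))) (Function('f')(B) = Mul(Rational(-1, 2), Add(Add(Pow(B, 2), Mul(B, B)), -7)) = Mul(Rational(-1, 2), Add(Add(Pow(B, 2), Pow(B, 2)), -7)) = Mul(Rational(-1, 2), Add(Mul(2, Pow(B, 2)), -7)) = Mul(Rational(-1, 2), Add(-7, Mul(2, Pow(B, 2)))) = Add(Rational(7, 2), Mul(-1, Pow(B, 2))))
Mul(Mul(Add(Function('f')(0), -40), Function('w')(-5)), Pow(5806, -1)) = Mul(Mul(Add(Add(Rational(7, 2), Mul(-1, Pow(0, 2))), -40), Mul(-1, -5)), Pow(5806, -1)) = Mul(Mul(Add(Add(Rational(7, 2), Mul(-1, 0)), -40), 5), Rational(1, 5806)) = Mul(Mul(Add(Add(Rational(7, 2), 0), -40), 5), Rational(1, 5806)) = Mul(Mul(Add(Rational(7, 2), -40), 5), Rational(1, 5806)) = Mul(Mul(Rational(-73, 2), 5), Rational(1, 5806)) = Mul(Rational(-365, 2), Rational(1, 5806)) = Rational(-365, 11612)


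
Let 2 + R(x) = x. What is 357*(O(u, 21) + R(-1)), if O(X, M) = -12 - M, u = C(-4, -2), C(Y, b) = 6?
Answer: -12852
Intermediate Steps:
u = 6
R(x) = -2 + x
357*(O(u, 21) + R(-1)) = 357*((-12 - 1*21) + (-2 - 1)) = 357*((-12 - 21) - 3) = 357*(-33 - 3) = 357*(-36) = -12852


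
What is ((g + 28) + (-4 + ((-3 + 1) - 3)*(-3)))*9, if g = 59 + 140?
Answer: 2142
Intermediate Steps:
g = 199
((g + 28) + (-4 + ((-3 + 1) - 3)*(-3)))*9 = ((199 + 28) + (-4 + ((-3 + 1) - 3)*(-3)))*9 = (227 + (-4 + (-2 - 3)*(-3)))*9 = (227 + (-4 - 5*(-3)))*9 = (227 + (-4 + 15))*9 = (227 + 11)*9 = 238*9 = 2142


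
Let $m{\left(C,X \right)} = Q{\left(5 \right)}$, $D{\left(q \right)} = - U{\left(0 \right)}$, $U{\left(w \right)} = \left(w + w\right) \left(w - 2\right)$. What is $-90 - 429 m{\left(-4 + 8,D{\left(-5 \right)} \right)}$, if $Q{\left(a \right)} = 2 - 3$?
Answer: $339$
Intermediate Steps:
$U{\left(w \right)} = 2 w \left(-2 + w\right)$
$Q{\left(a \right)} = -1$ ($Q{\left(a \right)} = 2 - 3 = -1$)
$D{\left(q \right)} = 0$ ($D{\left(q \right)} = - 2 \cdot 0 \left(-2 + 0\right) = - 2 \cdot 0 \left(-2\right) = \left(-1\right) 0 = 0$)
$m{\left(C,X \right)} = -1$
$-90 - 429 m{\left(-4 + 8,D{\left(-5 \right)} \right)} = -90 - -429 = -90 + 429 = 339$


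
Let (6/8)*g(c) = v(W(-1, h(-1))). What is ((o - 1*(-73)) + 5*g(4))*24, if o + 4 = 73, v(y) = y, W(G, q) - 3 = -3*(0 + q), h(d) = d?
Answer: 4368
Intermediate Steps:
W(G, q) = 3 - 3*q (W(G, q) = 3 - 3*(0 + q) = 3 - 3*q)
g(c) = 8 (g(c) = 4*(3 - 3*(-1))/3 = 4*(3 + 3)/3 = (4/3)*6 = 8)
o = 69 (o = -4 + 73 = 69)
((o - 1*(-73)) + 5*g(4))*24 = ((69 - 1*(-73)) + 5*8)*24 = ((69 + 73) + 40)*24 = (142 + 40)*24 = 182*24 = 4368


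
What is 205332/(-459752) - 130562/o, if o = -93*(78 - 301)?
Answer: -16071130243/2383699182 ≈ -6.7421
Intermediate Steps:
o = 20739 (o = -93*(-223) = 20739)
205332/(-459752) - 130562/o = 205332/(-459752) - 130562/20739 = 205332*(-1/459752) - 130562*1/20739 = -51333/114938 - 130562/20739 = -16071130243/2383699182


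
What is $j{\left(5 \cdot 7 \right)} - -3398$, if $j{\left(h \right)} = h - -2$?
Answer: $3435$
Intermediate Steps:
$j{\left(h \right)} = 2 + h$ ($j{\left(h \right)} = h + 2 = 2 + h$)
$j{\left(5 \cdot 7 \right)} - -3398 = \left(2 + 5 \cdot 7\right) - -3398 = \left(2 + 35\right) + 3398 = 37 + 3398 = 3435$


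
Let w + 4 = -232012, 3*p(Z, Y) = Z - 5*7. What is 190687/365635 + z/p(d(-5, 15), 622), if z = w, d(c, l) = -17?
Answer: 63627356551/4753255 ≈ 13386.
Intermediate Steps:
p(Z, Y) = -35/3 + Z/3 (p(Z, Y) = (Z - 5*7)/3 = (Z - 35)/3 = (-35 + Z)/3 = -35/3 + Z/3)
w = -232016 (w = -4 - 232012 = -232016)
z = -232016
190687/365635 + z/p(d(-5, 15), 622) = 190687/365635 - 232016/(-35/3 + (1/3)*(-17)) = 190687*(1/365635) - 232016/(-35/3 - 17/3) = 190687/365635 - 232016/(-52/3) = 190687/365635 - 232016*(-3/52) = 190687/365635 + 174012/13 = 63627356551/4753255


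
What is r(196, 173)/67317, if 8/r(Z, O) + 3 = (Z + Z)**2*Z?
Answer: 8/2027462897697 ≈ 3.9458e-12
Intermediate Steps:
r(Z, O) = 8/(-3 + 4*Z**3) (r(Z, O) = 8/(-3 + (Z + Z)**2*Z) = 8/(-3 + (2*Z)**2*Z) = 8/(-3 + (4*Z**2)*Z) = 8/(-3 + 4*Z**3))
r(196, 173)/67317 = (8/(-3 + 4*196**3))/67317 = (8/(-3 + 4*7529536))*(1/67317) = (8/(-3 + 30118144))*(1/67317) = (8/30118141)*(1/67317) = 8/2027462897697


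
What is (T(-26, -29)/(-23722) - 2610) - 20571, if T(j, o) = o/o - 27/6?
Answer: -1099799357/47444 ≈ -23181.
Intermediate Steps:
T(j, o) = -7/2 (T(j, o) = 1 - 27*⅙ = 1 - 9/2 = -7/2)
(T(-26, -29)/(-23722) - 2610) - 20571 = (-7/2/(-23722) - 2610) - 20571 = (-7/2*(-1/23722) - 2610) - 20571 = (7/47444 - 2610) - 20571 = -123828833/47444 - 20571 = -1099799357/47444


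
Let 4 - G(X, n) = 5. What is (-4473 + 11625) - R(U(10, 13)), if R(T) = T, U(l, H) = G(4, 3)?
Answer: 7153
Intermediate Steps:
G(X, n) = -1 (G(X, n) = 4 - 1*5 = 4 - 5 = -1)
U(l, H) = -1
(-4473 + 11625) - R(U(10, 13)) = (-4473 + 11625) - 1*(-1) = 7152 + 1 = 7153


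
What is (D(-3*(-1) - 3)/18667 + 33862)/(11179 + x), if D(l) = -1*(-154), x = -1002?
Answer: 57463828/17270369 ≈ 3.3273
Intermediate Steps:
D(l) = 154
(D(-3*(-1) - 3)/18667 + 33862)/(11179 + x) = (154/18667 + 33862)/(11179 - 1002) = (154*(1/18667) + 33862)/10177 = (14/1697 + 33862)*(1/10177) = (57463828/1697)*(1/10177) = 57463828/17270369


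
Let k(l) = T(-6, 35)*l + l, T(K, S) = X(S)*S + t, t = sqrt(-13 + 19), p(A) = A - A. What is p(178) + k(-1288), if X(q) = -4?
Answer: 179032 - 1288*sqrt(6) ≈ 1.7588e+5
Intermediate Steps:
p(A) = 0
t = sqrt(6) ≈ 2.4495
T(K, S) = sqrt(6) - 4*S (T(K, S) = -4*S + sqrt(6) = sqrt(6) - 4*S)
k(l) = l + l*(-140 + sqrt(6)) (k(l) = (sqrt(6) - 4*35)*l + l = (sqrt(6) - 140)*l + l = (-140 + sqrt(6))*l + l = l*(-140 + sqrt(6)) + l = l + l*(-140 + sqrt(6)))
p(178) + k(-1288) = 0 - 1288*(-139 + sqrt(6)) = 0 + (179032 - 1288*sqrt(6)) = 179032 - 1288*sqrt(6)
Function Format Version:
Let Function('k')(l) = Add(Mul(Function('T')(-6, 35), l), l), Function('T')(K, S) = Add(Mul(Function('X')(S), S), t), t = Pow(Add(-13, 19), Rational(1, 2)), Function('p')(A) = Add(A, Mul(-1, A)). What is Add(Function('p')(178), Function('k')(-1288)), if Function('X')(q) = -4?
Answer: Add(179032, Mul(-1288, Pow(6, Rational(1, 2)))) ≈ 1.7588e+5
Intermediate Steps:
Function('p')(A) = 0
t = Pow(6, Rational(1, 2)) ≈ 2.4495
Function('T')(K, S) = Add(Pow(6, Rational(1, 2)), Mul(-4, S)) (Function('T')(K, S) = Add(Mul(-4, S), Pow(6, Rational(1, 2))) = Add(Pow(6, Rational(1, 2)), Mul(-4, S)))
Function('k')(l) = Add(l, Mul(l, Add(-140, Pow(6, Rational(1, 2))))) (Function('k')(l) = Add(Mul(Add(Pow(6, Rational(1, 2)), Mul(-4, 35)), l), l) = Add(Mul(Add(Pow(6, Rational(1, 2)), -140), l), l) = Add(Mul(Add(-140, Pow(6, Rational(1, 2))), l), l) = Add(Mul(l, Add(-140, Pow(6, Rational(1, 2)))), l) = Add(l, Mul(l, Add(-140, Pow(6, Rational(1, 2))))))
Add(Function('p')(178), Function('k')(-1288)) = Add(0, Mul(-1288, Add(-139, Pow(6, Rational(1, 2))))) = Add(0, Add(179032, Mul(-1288, Pow(6, Rational(1, 2))))) = Add(179032, Mul(-1288, Pow(6, Rational(1, 2))))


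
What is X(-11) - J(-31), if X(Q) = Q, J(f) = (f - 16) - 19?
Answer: 55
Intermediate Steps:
J(f) = -35 + f (J(f) = (-16 + f) - 19 = -35 + f)
X(-11) - J(-31) = -11 - (-35 - 31) = -11 - 1*(-66) = -11 + 66 = 55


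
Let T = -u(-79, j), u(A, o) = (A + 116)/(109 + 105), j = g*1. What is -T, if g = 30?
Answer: 37/214 ≈ 0.17290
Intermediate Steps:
j = 30 (j = 30*1 = 30)
u(A, o) = 58/107 + A/214 (u(A, o) = (116 + A)/214 = (116 + A)*(1/214) = 58/107 + A/214)
T = -37/214 (T = -(58/107 + (1/214)*(-79)) = -(58/107 - 79/214) = -1*37/214 = -37/214 ≈ -0.17290)
-T = -1*(-37/214) = 37/214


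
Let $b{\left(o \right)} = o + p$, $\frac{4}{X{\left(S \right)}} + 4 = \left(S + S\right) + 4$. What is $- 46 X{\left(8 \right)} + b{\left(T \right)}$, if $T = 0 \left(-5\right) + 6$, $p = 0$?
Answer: $- \frac{11}{2} \approx -5.5$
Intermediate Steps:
$X{\left(S \right)} = \frac{2}{S}$ ($X{\left(S \right)} = \frac{4}{-4 + \left(\left(S + S\right) + 4\right)} = \frac{4}{-4 + \left(2 S + 4\right)} = \frac{4}{-4 + \left(4 + 2 S\right)} = \frac{4}{2 S} = 4 \frac{1}{2 S} = \frac{2}{S}$)
$T = 6$ ($T = 0 + 6 = 6$)
$b{\left(o \right)} = o$ ($b{\left(o \right)} = o + 0 = o$)
$- 46 X{\left(8 \right)} + b{\left(T \right)} = - 46 \cdot \frac{2}{8} + 6 = - 46 \cdot 2 \cdot \frac{1}{8} + 6 = \left(-46\right) \frac{1}{4} + 6 = - \frac{23}{2} + 6 = - \frac{11}{2}$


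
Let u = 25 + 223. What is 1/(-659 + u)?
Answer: -1/411 ≈ -0.0024331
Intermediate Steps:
u = 248
1/(-659 + u) = 1/(-659 + 248) = 1/(-411) = -1/411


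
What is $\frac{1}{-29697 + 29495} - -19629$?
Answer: $\frac{3965057}{202} \approx 19629.0$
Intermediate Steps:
$\frac{1}{-29697 + 29495} - -19629 = \frac{1}{-202} + 19629 = - \frac{1}{202} + 19629 = \frac{3965057}{202}$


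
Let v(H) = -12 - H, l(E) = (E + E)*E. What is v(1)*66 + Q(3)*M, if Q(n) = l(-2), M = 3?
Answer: -834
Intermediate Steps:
l(E) = 2*E² (l(E) = (2*E)*E = 2*E²)
Q(n) = 8 (Q(n) = 2*(-2)² = 2*4 = 8)
v(1)*66 + Q(3)*M = (-12 - 1*1)*66 + 8*3 = (-12 - 1)*66 + 24 = -13*66 + 24 = -858 + 24 = -834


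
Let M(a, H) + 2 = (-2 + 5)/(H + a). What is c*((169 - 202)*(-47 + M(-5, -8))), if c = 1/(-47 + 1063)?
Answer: 2640/1651 ≈ 1.5990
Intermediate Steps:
M(a, H) = -2 + 3/(H + a) (M(a, H) = -2 + (-2 + 5)/(H + a) = -2 + 3/(H + a))
c = 1/1016 ≈ 0.00098425
c*((169 - 202)*(-47 + M(-5, -8))) = ((169 - 202)*(-47 + (3 - 2*(-8) - 2*(-5))/(-8 - 5)))/1016 = (-33*(-47 + (3 + 16 + 10)/(-13)))/1016 = (-33*(-47 - 1/13*29))/1016 = (-33*(-47 - 29/13))/1016 = (-33*(-640/13))/1016 = (1/1016)*(21120/13) = 2640/1651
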